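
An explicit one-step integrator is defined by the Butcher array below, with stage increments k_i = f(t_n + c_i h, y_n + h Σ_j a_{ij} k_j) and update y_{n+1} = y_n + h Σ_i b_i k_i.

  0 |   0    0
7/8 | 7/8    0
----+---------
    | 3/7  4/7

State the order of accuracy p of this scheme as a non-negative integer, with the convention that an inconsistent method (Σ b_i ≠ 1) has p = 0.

b = (3/7, 4/7)
c = (0, 7/8)
Σ b_i: 3/7·1 + 4/7·1 = 1 ✓
b·c: 4/7·7/8 = 1/2 ✓; 2 stages ⇒ order 2.

2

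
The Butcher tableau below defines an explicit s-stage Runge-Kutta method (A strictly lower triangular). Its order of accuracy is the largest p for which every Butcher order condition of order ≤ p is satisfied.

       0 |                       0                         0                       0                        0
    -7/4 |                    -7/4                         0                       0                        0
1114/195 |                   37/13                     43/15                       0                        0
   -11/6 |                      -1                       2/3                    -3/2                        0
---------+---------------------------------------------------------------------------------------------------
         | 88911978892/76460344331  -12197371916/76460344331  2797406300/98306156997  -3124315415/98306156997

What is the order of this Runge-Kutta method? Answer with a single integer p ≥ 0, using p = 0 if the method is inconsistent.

3

b = (88911978892/76460344331, -12197371916/76460344331, 2797406300/98306156997, -3124315415/98306156997)
c = (0, -7/4, 1114/195, -11/6)
Ac = (0, 0, -301/60, -3797/390)
Σ b_i: 88911978892/76460344331·1 + (-12197371916/76460344331)·1 + 2797406300/98306156997·1 + (-3124315415/98306156997)·1 = 1 ✓
b·c: (-12197371916/76460344331)·(-7/4) + 2797406300/98306156997·1114/195 + (-3124315415/98306156997)·(-11/6) = 1/2 ✓
b·c²: (-12197371916/76460344331)·49/16 + 2797406300/98306156997·1240996/38025 + (-3124315415/98306156997)·121/36 = 1/3 ✓
b·Ac: 2797406300/98306156997·(-301/60) + (-3124315415/98306156997)·(-3797/390) = 1/6 ✓
b·c³: (-12197371916/76460344331)·(-343/64) + 2797406300/98306156997·1382469544/7414875 + (-3124315415/98306156997)·(-1331/216) = 216619269864067/34079467758960 ≠ 1/4 ⇒ order 3.
b·(c∘Ac): 2797406300/98306156997·(-167657/5850) + (-3124315415/98306156997)·41767/2340 = -543752446417/393224627988 ≠ 1/8
b·Ac²: 2797406300/98306156997·2107/240 + (-3124315415/98306156997)·(-1585653/33800) = 266961729246619/153357604915320 ≠ 1/12
b·A²c: (-3124315415/98306156997)·301/40 = -188083787983/786449255976 ≠ 1/24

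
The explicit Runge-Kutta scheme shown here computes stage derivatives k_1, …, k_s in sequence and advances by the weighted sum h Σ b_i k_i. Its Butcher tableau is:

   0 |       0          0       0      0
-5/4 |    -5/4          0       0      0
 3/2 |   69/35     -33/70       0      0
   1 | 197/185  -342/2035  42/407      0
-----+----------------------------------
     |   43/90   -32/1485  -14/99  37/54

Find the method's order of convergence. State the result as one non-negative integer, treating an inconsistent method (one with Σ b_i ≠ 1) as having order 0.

4

b = (43/90, -32/1485, -14/99, 37/54)
c = (0, -5/4, 3/2, 1)
Ac = (0, 0, 33/56, 27/74)
Σ b_i: 43/90·1 + (-32/1485)·1 + (-14/99)·1 + 37/54·1 = 1 ✓
b·c: (-32/1485)·(-5/4) + (-14/99)·3/2 + 37/54·1 = 1/2 ✓
b·c²: (-32/1485)·25/16 + (-14/99)·9/4 + 37/54·1 = 1/3 ✓
b·Ac: (-14/99)·33/56 + 37/54·27/74 = 1/6 ✓
b·c³: (-32/1485)·(-125/64) + (-14/99)·27/8 + 37/54·1 = 1/4 ✓
b·(c∘Ac): (-14/99)·99/112 + 37/54·27/74 = 1/8 ✓
b·Ac²: (-14/99)·(-165/224) + 37/54·(-9/296) = 1/12 ✓
b·A²c: 37/54·9/148 = 1/24 ✓; 4 stages ⇒ order 4.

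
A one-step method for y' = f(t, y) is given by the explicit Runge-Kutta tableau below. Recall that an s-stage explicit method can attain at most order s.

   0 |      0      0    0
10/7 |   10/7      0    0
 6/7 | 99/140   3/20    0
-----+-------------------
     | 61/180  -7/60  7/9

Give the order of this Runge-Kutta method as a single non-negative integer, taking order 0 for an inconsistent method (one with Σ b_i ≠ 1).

b = (61/180, -7/60, 7/9)
c = (0, 10/7, 6/7)
Ac = (0, 0, 3/14)
Σ b_i: 61/180·1 + (-7/60)·1 + 7/9·1 = 1 ✓
b·c: (-7/60)·10/7 + 7/9·6/7 = 1/2 ✓
b·c²: (-7/60)·100/49 + 7/9·36/49 = 1/3 ✓
b·Ac: 7/9·3/14 = 1/6 ✓; 3 stages ⇒ order 3.

3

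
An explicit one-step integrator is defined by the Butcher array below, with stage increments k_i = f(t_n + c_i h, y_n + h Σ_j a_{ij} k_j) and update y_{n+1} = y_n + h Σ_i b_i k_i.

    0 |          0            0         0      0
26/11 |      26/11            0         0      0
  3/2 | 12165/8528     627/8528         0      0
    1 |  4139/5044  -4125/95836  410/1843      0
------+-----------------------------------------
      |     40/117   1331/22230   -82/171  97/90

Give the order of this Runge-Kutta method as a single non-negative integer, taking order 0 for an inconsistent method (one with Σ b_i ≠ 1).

b = (40/117, 1331/22230, -82/171, 97/90)
c = (0, 26/11, 3/2, 1)
Ac = (0, 0, 57/328, 45/194)
Σ b_i: 40/117·1 + 1331/22230·1 + (-82/171)·1 + 97/90·1 = 1 ✓
b·c: 1331/22230·26/11 + (-82/171)·3/2 + 97/90·1 = 1/2 ✓
b·c²: 1331/22230·676/121 + (-82/171)·9/4 + 97/90·1 = 1/3 ✓
b·Ac: (-82/171)·57/328 + 97/90·45/194 = 1/6 ✓
b·c³: 1331/22230·17576/1331 + (-82/171)·27/8 + 97/90·1 = 1/4 ✓
b·(c∘Ac): (-82/171)·171/656 + 97/90·45/194 = 1/8 ✓
b·Ac²: (-82/171)·741/1804 + 97/90·555/2134 = 1/12 ✓
b·A²c: 97/90·15/388 = 1/24 ✓; 4 stages ⇒ order 4.

4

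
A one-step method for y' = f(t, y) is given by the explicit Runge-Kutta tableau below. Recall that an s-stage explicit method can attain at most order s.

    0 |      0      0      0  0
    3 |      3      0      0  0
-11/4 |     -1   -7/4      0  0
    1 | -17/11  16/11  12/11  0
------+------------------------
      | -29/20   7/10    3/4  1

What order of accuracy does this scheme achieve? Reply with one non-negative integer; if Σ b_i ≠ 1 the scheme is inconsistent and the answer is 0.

1

b = (-29/20, 7/10, 3/4, 1)
c = (0, 3, -11/4, 1)
Ac = (0, 0, -21/4, 15/11)
Σ b_i: (-29/20)·1 + 7/10·1 + 3/4·1 + 1·1 = 1 ✓
b·c: 7/10·3 + 3/4·(-11/4) + 1·1 = 83/80 ≠ 1/2 ⇒ order 1.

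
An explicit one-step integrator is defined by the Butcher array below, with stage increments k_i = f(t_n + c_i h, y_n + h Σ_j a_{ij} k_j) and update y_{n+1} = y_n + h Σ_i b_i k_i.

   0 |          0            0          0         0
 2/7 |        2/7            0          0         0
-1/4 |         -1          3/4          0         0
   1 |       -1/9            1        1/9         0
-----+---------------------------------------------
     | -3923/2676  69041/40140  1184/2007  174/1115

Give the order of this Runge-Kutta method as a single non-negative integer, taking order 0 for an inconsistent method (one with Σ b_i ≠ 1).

b = (-3923/2676, 69041/40140, 1184/2007, 174/1115)
c = (0, 2/7, -1/4, 1)
Ac = (0, 0, 3/14, 65/252)
Σ b_i: (-3923/2676)·1 + 69041/40140·1 + 1184/2007·1 + 174/1115·1 = 1 ✓
b·c: 69041/40140·2/7 + 1184/2007·(-1/4) + 174/1115·1 = 1/2 ✓
b·c²: 69041/40140·4/49 + 1184/2007·1/16 + 174/1115·1 = 1/3 ✓
b·Ac: 1184/2007·3/14 + 174/1115·65/252 = 1/6 ✓
b·c³: 69041/40140·8/343 + 1184/2007·(-1/64) + 174/1115·1 = 1751/9366 ≠ 1/4 ⇒ order 3.
b·(c∘Ac): 1184/2007·(-3/56) + 174/1115·65/252 = 27/3122 ≠ 1/8
b·Ac²: 1184/2007·3/49 + 174/1115·625/7056 = 1871/37464 ≠ 1/12
b·A²c: 174/1115·1/42 = 29/7805 ≠ 1/24

3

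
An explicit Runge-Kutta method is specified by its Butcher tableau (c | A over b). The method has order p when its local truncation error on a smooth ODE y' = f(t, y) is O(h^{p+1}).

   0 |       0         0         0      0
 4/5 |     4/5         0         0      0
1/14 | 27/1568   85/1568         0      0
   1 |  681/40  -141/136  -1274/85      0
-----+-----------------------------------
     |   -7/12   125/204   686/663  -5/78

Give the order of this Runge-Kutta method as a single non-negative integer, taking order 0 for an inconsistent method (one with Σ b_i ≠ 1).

b = (-7/12, 125/204, 686/663, -5/78)
c = (0, 4/5, 1/14, 1)
Ac = (0, 0, 17/392, -19/10)
Σ b_i: (-7/12)·1 + 125/204·1 + 686/663·1 + (-5/78)·1 = 1 ✓
b·c: 125/204·4/5 + 686/663·1/14 + (-5/78)·1 = 1/2 ✓
b·c²: 125/204·16/25 + 686/663·1/196 + (-5/78)·1 = 1/3 ✓
b·Ac: 686/663·17/392 + (-5/78)·(-19/10) = 1/6 ✓
b·c³: 125/204·64/125 + 686/663·1/2744 + (-5/78)·1 = 1/4 ✓
b·(c∘Ac): 686/663·17/5488 + (-5/78)·(-19/10) = 1/8 ✓
b·Ac²: 686/663·17/490 + (-5/78)·(-37/50) = 1/12 ✓
b·A²c: (-5/78)·(-13/20) = 1/24 ✓; 4 stages ⇒ order 4.

4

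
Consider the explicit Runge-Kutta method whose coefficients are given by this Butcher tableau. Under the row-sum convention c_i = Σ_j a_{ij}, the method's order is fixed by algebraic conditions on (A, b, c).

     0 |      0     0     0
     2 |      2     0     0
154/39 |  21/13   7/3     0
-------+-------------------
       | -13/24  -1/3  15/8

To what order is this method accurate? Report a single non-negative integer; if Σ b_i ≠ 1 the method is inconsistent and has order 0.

1

b = (-13/24, -1/3, 15/8)
c = (0, 2, 154/39)
Ac = (0, 0, 14/3)
Σ b_i: (-13/24)·1 + (-1/3)·1 + 15/8·1 = 1 ✓
b·c: (-1/3)·2 + 15/8·154/39 = 1051/156 ≠ 1/2 ⇒ order 1.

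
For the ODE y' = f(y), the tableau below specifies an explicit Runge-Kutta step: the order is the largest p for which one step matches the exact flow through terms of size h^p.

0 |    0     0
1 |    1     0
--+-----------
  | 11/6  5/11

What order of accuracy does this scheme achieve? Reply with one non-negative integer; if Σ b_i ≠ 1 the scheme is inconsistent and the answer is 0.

0

b = (11/6, 5/11)
c = (0, 1)
Σ b_i: 11/6·1 + 5/11·1 = 151/66 ≠ 1 ⇒ order 0.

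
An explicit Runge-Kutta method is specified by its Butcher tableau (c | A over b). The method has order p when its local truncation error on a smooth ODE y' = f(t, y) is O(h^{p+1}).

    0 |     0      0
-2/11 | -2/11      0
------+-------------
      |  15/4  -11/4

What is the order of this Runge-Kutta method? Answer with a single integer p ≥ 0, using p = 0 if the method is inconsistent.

b = (15/4, -11/4)
c = (0, -2/11)
Σ b_i: 15/4·1 + (-11/4)·1 = 1 ✓
b·c: (-11/4)·(-2/11) = 1/2 ✓; 2 stages ⇒ order 2.

2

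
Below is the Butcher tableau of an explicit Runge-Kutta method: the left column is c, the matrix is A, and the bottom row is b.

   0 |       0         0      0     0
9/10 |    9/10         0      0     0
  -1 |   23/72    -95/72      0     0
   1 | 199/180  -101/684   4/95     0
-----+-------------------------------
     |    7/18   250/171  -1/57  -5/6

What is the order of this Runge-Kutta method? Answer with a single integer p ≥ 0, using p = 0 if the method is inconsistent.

4

b = (7/18, 250/171, -1/57, -5/6)
c = (0, 9/10, -1, 1)
Ac = (0, 0, -19/16, -7/40)
Σ b_i: 7/18·1 + 250/171·1 + (-1/57)·1 + (-5/6)·1 = 1 ✓
b·c: 250/171·9/10 + (-1/57)·(-1) + (-5/6)·1 = 1/2 ✓
b·c²: 250/171·81/100 + (-1/57)·1 + (-5/6)·1 = 1/3 ✓
b·Ac: (-1/57)·(-19/16) + (-5/6)·(-7/40) = 1/6 ✓
b·c³: 250/171·729/1000 + (-1/57)·(-1) + (-5/6)·1 = 1/4 ✓
b·(c∘Ac): (-1/57)·19/16 + (-5/6)·(-7/40) = 1/8 ✓
b·Ac²: (-1/57)·(-171/160) + (-5/6)·(-31/400) = 1/12 ✓
b·A²c: (-5/6)·(-1/20) = 1/24 ✓; 4 stages ⇒ order 4.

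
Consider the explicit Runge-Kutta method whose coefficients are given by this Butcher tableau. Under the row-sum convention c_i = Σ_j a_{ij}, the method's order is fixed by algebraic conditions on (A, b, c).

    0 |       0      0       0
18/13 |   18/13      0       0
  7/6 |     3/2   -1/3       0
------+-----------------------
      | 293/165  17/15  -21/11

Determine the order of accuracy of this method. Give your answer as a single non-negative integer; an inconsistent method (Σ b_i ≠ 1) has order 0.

b = (293/165, 17/15, -21/11)
c = (0, 18/13, 7/6)
Ac = (0, 0, -6/13)
Σ b_i: 293/165·1 + 17/15·1 + (-21/11)·1 = 1 ✓
b·c: 17/15·18/13 + (-21/11)·7/6 = -941/1430 ≠ 1/2 ⇒ order 1.

1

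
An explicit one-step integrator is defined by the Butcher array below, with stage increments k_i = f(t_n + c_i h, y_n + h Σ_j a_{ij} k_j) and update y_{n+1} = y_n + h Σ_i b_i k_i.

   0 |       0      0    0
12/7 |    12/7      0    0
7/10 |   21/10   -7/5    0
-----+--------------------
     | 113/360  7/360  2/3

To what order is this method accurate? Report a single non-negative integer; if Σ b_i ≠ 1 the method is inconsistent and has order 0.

2

b = (113/360, 7/360, 2/3)
c = (0, 12/7, 7/10)
Ac = (0, 0, -12/5)
Σ b_i: 113/360·1 + 7/360·1 + 2/3·1 = 1 ✓
b·c: 7/360·12/7 + 2/3·7/10 = 1/2 ✓
b·c²: 7/360·144/49 + 2/3·49/100 = 403/1050 ≠ 1/3 ⇒ order 2.
b·Ac: 2/3·(-12/5) = -8/5 ≠ 1/6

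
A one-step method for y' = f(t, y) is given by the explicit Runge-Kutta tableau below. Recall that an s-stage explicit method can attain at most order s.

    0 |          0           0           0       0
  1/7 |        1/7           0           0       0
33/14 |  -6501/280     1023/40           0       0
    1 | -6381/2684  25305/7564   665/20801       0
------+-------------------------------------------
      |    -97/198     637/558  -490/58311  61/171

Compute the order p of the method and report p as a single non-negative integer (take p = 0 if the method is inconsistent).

4

b = (-97/198, 637/558, -490/58311, 61/171)
c = (0, 1/7, 33/14, 1)
Ac = (0, 0, 1023/280, 135/244)
Σ b_i: (-97/198)·1 + 637/558·1 + (-490/58311)·1 + 61/171·1 = 1 ✓
b·c: 637/558·1/7 + (-490/58311)·33/14 + 61/171·1 = 1/2 ✓
b·c²: 637/558·1/49 + (-490/58311)·1089/196 + 61/171·1 = 1/3 ✓
b·Ac: (-490/58311)·1023/280 + 61/171·135/244 = 1/6 ✓
b·c³: 637/558·1/343 + (-490/58311)·35937/2744 + 61/171·1 = 1/4 ✓
b·(c∘Ac): (-490/58311)·33759/3920 + 61/171·135/244 = 1/8 ✓
b·Ac²: (-490/58311)·1023/1960 + 61/171·15/61 = 1/12 ✓
b·A²c: 61/171·57/488 = 1/24 ✓; 4 stages ⇒ order 4.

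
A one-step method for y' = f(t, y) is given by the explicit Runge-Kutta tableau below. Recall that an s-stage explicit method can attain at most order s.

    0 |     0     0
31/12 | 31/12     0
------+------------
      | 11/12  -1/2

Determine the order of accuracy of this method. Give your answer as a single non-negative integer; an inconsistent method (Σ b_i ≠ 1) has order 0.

0

b = (11/12, -1/2)
c = (0, 31/12)
Σ b_i: 11/12·1 + (-1/2)·1 = 5/12 ≠ 1 ⇒ order 0.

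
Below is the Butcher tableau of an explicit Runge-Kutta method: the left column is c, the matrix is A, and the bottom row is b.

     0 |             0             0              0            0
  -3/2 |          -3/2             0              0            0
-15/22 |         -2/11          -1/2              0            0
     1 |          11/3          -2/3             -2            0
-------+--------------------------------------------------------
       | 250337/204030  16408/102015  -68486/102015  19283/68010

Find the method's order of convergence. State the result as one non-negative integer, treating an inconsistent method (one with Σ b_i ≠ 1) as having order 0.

b = (250337/204030, 16408/102015, -68486/102015, 19283/68010)
c = (0, -3/2, -15/22, 1)
Ac = (0, 0, 3/4, 26/11)
Σ b_i: 250337/204030·1 + 16408/102015·1 + (-68486/102015)·1 + 19283/68010·1 = 1 ✓
b·c: 16408/102015·(-3/2) + (-68486/102015)·(-15/22) + 19283/68010·1 = 1/2 ✓
b·c²: 16408/102015·9/4 + (-68486/102015)·225/484 + 19283/68010·1 = 1/3 ✓
b·Ac: (-68486/102015)·3/4 + 19283/68010·26/11 = 1/6 ✓
b·c³: 16408/102015·(-27/8) + (-68486/102015)·(-3375/10648) + 19283/68010·1 = -13919/299244 ≠ 1/4 ⇒ order 3.
b·(c∘Ac): (-68486/102015)·(-45/88) + 19283/68010·26/11 = 137851/136020 ≠ 1/8
b·Ac²: (-68486/102015)·(-9/8) + 19283/68010·(-294/121) = 6617/99748 ≠ 1/12
b·A²c: 19283/68010·(-3/2) = -19283/45340 ≠ 1/24

3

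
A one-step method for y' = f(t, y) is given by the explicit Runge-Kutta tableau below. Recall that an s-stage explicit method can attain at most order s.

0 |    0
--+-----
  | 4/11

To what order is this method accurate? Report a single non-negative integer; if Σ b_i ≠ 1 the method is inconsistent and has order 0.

0

b = (4/11)
c = (0)
Σ b_i: 4/11·1 = 4/11 ≠ 1 ⇒ order 0.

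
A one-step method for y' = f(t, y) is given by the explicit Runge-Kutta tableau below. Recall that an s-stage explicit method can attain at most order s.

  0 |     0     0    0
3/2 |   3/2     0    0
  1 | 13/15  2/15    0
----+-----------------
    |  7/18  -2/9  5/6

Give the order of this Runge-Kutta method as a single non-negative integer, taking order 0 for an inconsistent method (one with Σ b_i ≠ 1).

3

b = (7/18, -2/9, 5/6)
c = (0, 3/2, 1)
Ac = (0, 0, 1/5)
Σ b_i: 7/18·1 + (-2/9)·1 + 5/6·1 = 1 ✓
b·c: (-2/9)·3/2 + 5/6·1 = 1/2 ✓
b·c²: (-2/9)·9/4 + 5/6·1 = 1/3 ✓
b·Ac: 5/6·1/5 = 1/6 ✓; 3 stages ⇒ order 3.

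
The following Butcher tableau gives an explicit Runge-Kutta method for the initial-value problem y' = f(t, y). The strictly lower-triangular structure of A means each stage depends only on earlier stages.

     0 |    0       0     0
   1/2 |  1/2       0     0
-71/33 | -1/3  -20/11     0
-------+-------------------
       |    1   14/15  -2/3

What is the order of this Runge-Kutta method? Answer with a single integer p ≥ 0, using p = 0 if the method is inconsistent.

b = (1, 14/15, -2/3)
c = (0, 1/2, -71/33)
Ac = (0, 0, -10/11)
Σ b_i: 1·1 + 14/15·1 + (-2/3)·1 = 19/15 ≠ 1 ⇒ order 0.

0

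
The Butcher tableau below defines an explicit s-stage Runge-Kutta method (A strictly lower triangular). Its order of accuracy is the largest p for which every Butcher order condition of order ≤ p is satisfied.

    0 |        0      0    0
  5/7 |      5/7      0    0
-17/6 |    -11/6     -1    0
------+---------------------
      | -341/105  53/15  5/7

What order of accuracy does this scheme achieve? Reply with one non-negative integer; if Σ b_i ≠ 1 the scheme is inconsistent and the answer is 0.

2

b = (-341/105, 53/15, 5/7)
c = (0, 5/7, -17/6)
Ac = (0, 0, -5/7)
Σ b_i: (-341/105)·1 + 53/15·1 + 5/7·1 = 1 ✓
b·c: 53/15·5/7 + 5/7·(-17/6) = 1/2 ✓
b·c²: 53/15·25/49 + 5/7·289/36 = 13295/1764 ≠ 1/3 ⇒ order 2.
b·Ac: 5/7·(-5/7) = -25/49 ≠ 1/6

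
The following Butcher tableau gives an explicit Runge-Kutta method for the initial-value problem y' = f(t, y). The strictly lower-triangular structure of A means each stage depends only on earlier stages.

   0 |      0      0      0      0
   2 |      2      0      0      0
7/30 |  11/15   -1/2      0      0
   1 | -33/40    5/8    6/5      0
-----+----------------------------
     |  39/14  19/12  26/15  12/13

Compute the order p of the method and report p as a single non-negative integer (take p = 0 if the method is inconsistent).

0

b = (39/14, 19/12, 26/15, 12/13)
c = (0, 2, 7/30, 1)
Ac = (0, 0, -1, 153/100)
Σ b_i: 39/14·1 + 19/12·1 + 26/15·1 + 12/13·1 = 38359/5460 ≠ 1 ⇒ order 0.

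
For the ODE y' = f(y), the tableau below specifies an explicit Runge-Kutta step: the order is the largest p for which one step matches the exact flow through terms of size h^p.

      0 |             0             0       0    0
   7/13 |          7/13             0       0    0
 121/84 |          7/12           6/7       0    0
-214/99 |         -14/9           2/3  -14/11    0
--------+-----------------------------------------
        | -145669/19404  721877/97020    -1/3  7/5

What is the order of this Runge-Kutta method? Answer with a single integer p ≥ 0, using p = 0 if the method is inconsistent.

2

b = (-145669/19404, 721877/97020, -1/3, 7/5)
c = (0, 7/13, 121/84, -214/99)
Ac = (0, 0, 6/13, -115/78)
Σ b_i: (-145669/19404)·1 + 721877/97020·1 + (-1/3)·1 + 7/5·1 = 1 ✓
b·c: 721877/97020·7/13 + (-1/3)·121/84 + 7/5·(-214/99) = 1/2 ✓
b·c²: 721877/97020·49/169 + (-1/3)·14641/7056 + 7/5·45796/9801 = 799860029/99891792 ≠ 1/3 ⇒ order 2.
b·Ac: (-1/3)·6/13 + 7/5·(-115/78) = -173/78 ≠ 1/6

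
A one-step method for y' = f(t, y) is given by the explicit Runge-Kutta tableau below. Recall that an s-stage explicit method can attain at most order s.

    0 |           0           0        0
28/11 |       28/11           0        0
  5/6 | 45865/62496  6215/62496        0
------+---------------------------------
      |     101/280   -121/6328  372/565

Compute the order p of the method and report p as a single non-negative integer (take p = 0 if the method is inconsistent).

b = (101/280, -121/6328, 372/565)
c = (0, 28/11, 5/6)
Ac = (0, 0, 565/2232)
Σ b_i: 101/280·1 + (-121/6328)·1 + 372/565·1 = 1 ✓
b·c: (-121/6328)·28/11 + 372/565·5/6 = 1/2 ✓
b·c²: (-121/6328)·784/121 + 372/565·25/36 = 1/3 ✓
b·Ac: 372/565·565/2232 = 1/6 ✓; 3 stages ⇒ order 3.

3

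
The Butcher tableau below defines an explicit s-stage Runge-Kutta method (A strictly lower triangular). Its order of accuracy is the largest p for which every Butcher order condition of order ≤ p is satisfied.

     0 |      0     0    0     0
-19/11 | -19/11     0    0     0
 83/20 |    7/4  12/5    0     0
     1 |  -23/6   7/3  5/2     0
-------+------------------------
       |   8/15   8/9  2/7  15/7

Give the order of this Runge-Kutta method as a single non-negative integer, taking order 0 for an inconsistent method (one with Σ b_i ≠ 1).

0

b = (8/15, 8/9, 2/7, 15/7)
c = (0, -19/11, 83/20, 1)
Ac = (0, 0, -228/55, 1675/264)
Σ b_i: 8/15·1 + 8/9·1 + 2/7·1 + 15/7·1 = 1213/315 ≠ 1 ⇒ order 0.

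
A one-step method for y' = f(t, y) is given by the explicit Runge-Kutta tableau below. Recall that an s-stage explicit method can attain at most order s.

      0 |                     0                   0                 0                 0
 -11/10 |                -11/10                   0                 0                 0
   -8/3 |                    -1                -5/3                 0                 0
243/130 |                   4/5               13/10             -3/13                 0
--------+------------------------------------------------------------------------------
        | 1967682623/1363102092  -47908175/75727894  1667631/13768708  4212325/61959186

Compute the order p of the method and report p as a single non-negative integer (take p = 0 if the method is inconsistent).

b = (1967682623/1363102092, -47908175/75727894, 1667631/13768708, 4212325/61959186)
c = (0, -11/10, -8/3, 243/130)
Ac = (0, 0, 11/6, -1059/1300)
Σ b_i: 1967682623/1363102092·1 + (-47908175/75727894)·1 + 1667631/13768708·1 + 4212325/61959186·1 = 1 ✓
b·c: (-47908175/75727894)·(-11/10) + 1667631/13768708·(-8/3) + 4212325/61959186·243/130 = 1/2 ✓
b·c²: (-47908175/75727894)·121/100 + 1667631/13768708·64/9 + 4212325/61959186·59049/16900 = 1/3 ✓
b·Ac: 1667631/13768708·11/6 + 4212325/61959186·(-1059/1300) = 1/6 ✓
b·c³: (-47908175/75727894)·(-1331/1000) + 1667631/13768708·(-512/27) + 4212325/61959186·14348907/2197000 = -16281522311/16109388360 ≠ 1/4 ⇒ order 3.
b·(c∘Ac): 1667631/13768708·(-44/9) + 4212325/61959186·(-257337/169000) = -574693423/826122480 ≠ 1/8
b·Ac²: 1667631/13768708·(-121/60) + 4212325/61959186·(-2653/39000) = -462608923/1858775580 ≠ 1/12
b·A²c: 4212325/61959186·(-11/26) = -3564275/123918372 ≠ 1/24

3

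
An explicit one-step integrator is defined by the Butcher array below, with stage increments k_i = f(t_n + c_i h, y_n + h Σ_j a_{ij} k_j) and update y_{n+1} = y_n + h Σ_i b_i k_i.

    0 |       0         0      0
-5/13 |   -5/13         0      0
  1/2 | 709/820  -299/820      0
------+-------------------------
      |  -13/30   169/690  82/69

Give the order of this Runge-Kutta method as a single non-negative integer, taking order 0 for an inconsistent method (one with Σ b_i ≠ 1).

3

b = (-13/30, 169/690, 82/69)
c = (0, -5/13, 1/2)
Ac = (0, 0, 23/164)
Σ b_i: (-13/30)·1 + 169/690·1 + 82/69·1 = 1 ✓
b·c: 169/690·(-5/13) + 82/69·1/2 = 1/2 ✓
b·c²: 169/690·25/169 + 82/69·1/4 = 1/3 ✓
b·Ac: 82/69·23/164 = 1/6 ✓; 3 stages ⇒ order 3.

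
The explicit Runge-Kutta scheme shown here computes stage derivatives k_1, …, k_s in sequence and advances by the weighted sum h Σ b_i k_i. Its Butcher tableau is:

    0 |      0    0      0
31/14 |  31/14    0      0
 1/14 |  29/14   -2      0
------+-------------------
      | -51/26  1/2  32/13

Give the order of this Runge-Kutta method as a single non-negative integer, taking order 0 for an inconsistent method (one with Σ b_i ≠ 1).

b = (-51/26, 1/2, 32/13)
c = (0, 31/14, 1/14)
Ac = (0, 0, -31/7)
Σ b_i: (-51/26)·1 + 1/2·1 + 32/13·1 = 1 ✓
b·c: 1/2·31/14 + 32/13·1/14 = 467/364 ≠ 1/2 ⇒ order 1.

1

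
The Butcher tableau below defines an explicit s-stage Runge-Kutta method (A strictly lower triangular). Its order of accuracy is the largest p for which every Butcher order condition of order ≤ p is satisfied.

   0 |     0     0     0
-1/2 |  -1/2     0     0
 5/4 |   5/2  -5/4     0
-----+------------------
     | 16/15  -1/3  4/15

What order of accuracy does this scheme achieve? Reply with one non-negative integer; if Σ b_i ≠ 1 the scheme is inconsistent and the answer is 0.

3

b = (16/15, -1/3, 4/15)
c = (0, -1/2, 5/4)
Ac = (0, 0, 5/8)
Σ b_i: 16/15·1 + (-1/3)·1 + 4/15·1 = 1 ✓
b·c: (-1/3)·(-1/2) + 4/15·5/4 = 1/2 ✓
b·c²: (-1/3)·1/4 + 4/15·25/16 = 1/3 ✓
b·Ac: 4/15·5/8 = 1/6 ✓; 3 stages ⇒ order 3.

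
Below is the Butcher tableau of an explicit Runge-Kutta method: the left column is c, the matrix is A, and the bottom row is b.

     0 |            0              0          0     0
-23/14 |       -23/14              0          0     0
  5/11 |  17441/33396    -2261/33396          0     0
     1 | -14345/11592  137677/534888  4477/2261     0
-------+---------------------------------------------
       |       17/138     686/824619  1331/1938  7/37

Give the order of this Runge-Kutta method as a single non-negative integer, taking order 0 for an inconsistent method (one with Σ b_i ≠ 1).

b = (17/138, 686/824619, 1331/1938, 7/37)
c = (0, -23/14, 5/11, 1)
Ac = (0, 0, 323/2904, 481/1008)
Σ b_i: 17/138·1 + 686/824619·1 + 1331/1938·1 + 7/37·1 = 1 ✓
b·c: 686/824619·(-23/14) + 1331/1938·5/11 + 7/37·1 = 1/2 ✓
b·c²: 686/824619·529/196 + 1331/1938·25/121 + 7/37·1 = 1/3 ✓
b·Ac: 1331/1938·323/2904 + 7/37·481/1008 = 1/6 ✓
b·c³: 686/824619·(-12167/2744) + 1331/1938·125/1331 + 7/37·1 = 1/4 ✓
b·(c∘Ac): 1331/1938·1615/31944 + 7/37·481/1008 = 1/8 ✓
b·Ac²: 1331/1938·(-7429/40656) + 7/37·15577/14112 = 1/12 ✓
b·A²c: 7/37·37/168 = 1/24 ✓; 4 stages ⇒ order 4.

4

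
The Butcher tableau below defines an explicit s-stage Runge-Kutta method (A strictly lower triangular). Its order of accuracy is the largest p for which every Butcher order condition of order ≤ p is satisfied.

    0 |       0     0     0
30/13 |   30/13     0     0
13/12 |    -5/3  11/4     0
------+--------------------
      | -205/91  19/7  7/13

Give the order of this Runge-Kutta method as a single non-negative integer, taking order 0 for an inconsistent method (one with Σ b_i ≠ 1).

1

b = (-205/91, 19/7, 7/13)
c = (0, 30/13, 13/12)
Ac = (0, 0, 165/26)
Σ b_i: (-205/91)·1 + 19/7·1 + 7/13·1 = 1 ✓
b·c: 19/7·30/13 + 7/13·13/12 = 7477/1092 ≠ 1/2 ⇒ order 1.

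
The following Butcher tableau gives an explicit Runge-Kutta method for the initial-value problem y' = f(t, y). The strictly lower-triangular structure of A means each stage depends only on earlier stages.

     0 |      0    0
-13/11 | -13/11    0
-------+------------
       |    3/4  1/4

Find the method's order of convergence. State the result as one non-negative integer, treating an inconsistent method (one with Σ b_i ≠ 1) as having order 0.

1

b = (3/4, 1/4)
c = (0, -13/11)
Σ b_i: 3/4·1 + 1/4·1 = 1 ✓
b·c: 1/4·(-13/11) = -13/44 ≠ 1/2 ⇒ order 1.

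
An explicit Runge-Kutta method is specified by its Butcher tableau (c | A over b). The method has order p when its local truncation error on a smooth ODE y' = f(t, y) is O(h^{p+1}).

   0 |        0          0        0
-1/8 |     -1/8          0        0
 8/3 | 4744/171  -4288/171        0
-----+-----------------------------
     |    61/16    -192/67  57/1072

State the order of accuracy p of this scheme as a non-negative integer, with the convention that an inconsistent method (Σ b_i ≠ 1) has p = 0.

b = (61/16, -192/67, 57/1072)
c = (0, -1/8, 8/3)
Ac = (0, 0, 536/171)
Σ b_i: 61/16·1 + (-192/67)·1 + 57/1072·1 = 1 ✓
b·c: (-192/67)·(-1/8) + 57/1072·8/3 = 1/2 ✓
b·c²: (-192/67)·1/64 + 57/1072·64/9 = 1/3 ✓
b·Ac: 57/1072·536/171 = 1/6 ✓; 3 stages ⇒ order 3.

3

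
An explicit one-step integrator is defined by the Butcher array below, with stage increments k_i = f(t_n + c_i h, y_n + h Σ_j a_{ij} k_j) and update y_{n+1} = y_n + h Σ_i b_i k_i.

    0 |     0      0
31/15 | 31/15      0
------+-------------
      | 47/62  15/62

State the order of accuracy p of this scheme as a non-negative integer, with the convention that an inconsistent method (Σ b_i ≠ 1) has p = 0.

b = (47/62, 15/62)
c = (0, 31/15)
Σ b_i: 47/62·1 + 15/62·1 = 1 ✓
b·c: 15/62·31/15 = 1/2 ✓; 2 stages ⇒ order 2.

2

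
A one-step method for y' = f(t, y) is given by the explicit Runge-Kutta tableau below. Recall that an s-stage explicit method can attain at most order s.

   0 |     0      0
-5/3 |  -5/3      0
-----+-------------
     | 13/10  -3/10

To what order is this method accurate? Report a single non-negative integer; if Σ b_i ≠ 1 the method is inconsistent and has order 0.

b = (13/10, -3/10)
c = (0, -5/3)
Σ b_i: 13/10·1 + (-3/10)·1 = 1 ✓
b·c: (-3/10)·(-5/3) = 1/2 ✓; 2 stages ⇒ order 2.

2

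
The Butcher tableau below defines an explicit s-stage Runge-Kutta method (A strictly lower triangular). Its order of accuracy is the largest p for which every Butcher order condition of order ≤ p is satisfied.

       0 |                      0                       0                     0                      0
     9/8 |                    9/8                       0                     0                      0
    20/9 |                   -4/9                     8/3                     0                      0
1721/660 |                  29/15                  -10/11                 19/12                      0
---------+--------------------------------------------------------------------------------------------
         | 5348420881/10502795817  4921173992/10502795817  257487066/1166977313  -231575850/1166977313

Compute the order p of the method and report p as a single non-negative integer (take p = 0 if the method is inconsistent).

b = (5348420881/10502795817, 4921173992/10502795817, 257487066/1166977313, -231575850/1166977313)
c = (0, 9/8, 20/9, 1721/660)
Ac = (0, 0, 3, 2965/1188)
Σ b_i: 5348420881/10502795817·1 + 4921173992/10502795817·1 + 257487066/1166977313·1 + (-231575850/1166977313)·1 = 1 ✓
b·c: 4921173992/10502795817·9/8 + 257487066/1166977313·20/9 + (-231575850/1166977313)·1721/660 = 1/2 ✓
b·c²: 4921173992/10502795817·81/64 + 257487066/1166977313·400/81 + (-231575850/1166977313)·2961841/435600 = 1/3 ✓
b·Ac: 257487066/1166977313·3 + (-231575850/1166977313)·2965/1188 = 1/6 ✓
b·c³: 4921173992/10502795817·729/512 + 257487066/1166977313·8000/729 + (-231575850/1166977313)·5097328361/287496000 = -47678475364529/110909523827520 ≠ 1/4 ⇒ order 3.
b·(c∘Ac): 257487066/1166977313·20/3 + (-231575850/1166977313)·1020553/156816 = 15083493955/84022366536 ≠ 1/8
b·Ac²: 257487066/1166977313·27/8 + (-231575850/1166977313)·570385/85536 = -291691894147/504134199216 ≠ 1/12
b·A²c: (-231575850/1166977313)·19/4 = -2199970575/2333954626 ≠ 1/24

3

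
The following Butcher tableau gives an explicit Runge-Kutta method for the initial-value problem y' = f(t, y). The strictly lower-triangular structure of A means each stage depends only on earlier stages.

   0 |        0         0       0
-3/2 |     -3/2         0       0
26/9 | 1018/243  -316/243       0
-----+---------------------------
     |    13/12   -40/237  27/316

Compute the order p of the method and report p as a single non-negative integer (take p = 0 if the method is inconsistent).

b = (13/12, -40/237, 27/316)
c = (0, -3/2, 26/9)
Ac = (0, 0, 158/81)
Σ b_i: 13/12·1 + (-40/237)·1 + 27/316·1 = 1 ✓
b·c: (-40/237)·(-3/2) + 27/316·26/9 = 1/2 ✓
b·c²: (-40/237)·9/4 + 27/316·676/81 = 1/3 ✓
b·Ac: 27/316·158/81 = 1/6 ✓; 3 stages ⇒ order 3.

3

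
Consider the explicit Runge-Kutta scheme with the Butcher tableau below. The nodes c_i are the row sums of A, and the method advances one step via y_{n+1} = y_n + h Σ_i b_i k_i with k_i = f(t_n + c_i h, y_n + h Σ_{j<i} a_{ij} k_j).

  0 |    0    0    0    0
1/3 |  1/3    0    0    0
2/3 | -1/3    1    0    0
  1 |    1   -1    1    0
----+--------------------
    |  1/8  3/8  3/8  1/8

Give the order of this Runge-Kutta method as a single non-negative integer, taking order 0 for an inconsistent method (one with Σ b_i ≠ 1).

b = (1/8, 3/8, 3/8, 1/8)
c = (0, 1/3, 2/3, 1)
Ac = (0, 0, 1/3, 1/3)
Σ b_i: 1/8·1 + 3/8·1 + 3/8·1 + 1/8·1 = 1 ✓
b·c: 3/8·1/3 + 3/8·2/3 + 1/8·1 = 1/2 ✓
b·c²: 3/8·1/9 + 3/8·4/9 + 1/8·1 = 1/3 ✓
b·Ac: 3/8·1/3 + 1/8·1/3 = 1/6 ✓
b·c³: 3/8·1/27 + 3/8·8/27 + 1/8·1 = 1/4 ✓
b·(c∘Ac): 3/8·2/9 + 1/8·1/3 = 1/8 ✓
b·Ac²: 3/8·1/9 + 1/8·1/3 = 1/12 ✓
b·A²c: 1/8·1/3 = 1/24 ✓; 4 stages ⇒ order 4.

4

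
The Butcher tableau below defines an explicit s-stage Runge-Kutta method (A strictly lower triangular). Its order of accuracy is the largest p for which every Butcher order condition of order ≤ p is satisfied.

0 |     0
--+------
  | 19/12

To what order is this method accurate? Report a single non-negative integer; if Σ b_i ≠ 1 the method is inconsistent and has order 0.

0

b = (19/12)
c = (0)
Σ b_i: 19/12·1 = 19/12 ≠ 1 ⇒ order 0.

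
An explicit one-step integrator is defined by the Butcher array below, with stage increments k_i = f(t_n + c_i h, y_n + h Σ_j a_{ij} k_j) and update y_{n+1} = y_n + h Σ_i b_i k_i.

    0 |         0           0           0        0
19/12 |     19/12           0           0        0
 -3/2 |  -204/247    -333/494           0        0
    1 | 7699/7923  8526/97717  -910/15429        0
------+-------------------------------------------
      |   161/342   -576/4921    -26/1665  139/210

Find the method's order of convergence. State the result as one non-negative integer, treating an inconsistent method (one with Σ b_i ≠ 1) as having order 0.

b = (161/342, -576/4921, -26/1665, 139/210)
c = (0, 19/12, -3/2, 1)
Ac = (0, 0, -111/104, 63/278)
Σ b_i: 161/342·1 + (-576/4921)·1 + (-26/1665)·1 + 139/210·1 = 1 ✓
b·c: (-576/4921)·19/12 + (-26/1665)·(-3/2) + 139/210·1 = 1/2 ✓
b·c²: (-576/4921)·361/144 + (-26/1665)·9/4 + 139/210·1 = 1/3 ✓
b·Ac: (-26/1665)·(-111/104) + 139/210·63/278 = 1/6 ✓
b·c³: (-576/4921)·6859/1728 + (-26/1665)·(-27/8) + 139/210·1 = 1/4 ✓
b·(c∘Ac): (-26/1665)·333/208 + 139/210·63/278 = 1/8 ✓
b·Ac²: (-26/1665)·(-703/416) + 139/210·287/3336 = 1/12 ✓
b·A²c: 139/210·35/556 = 1/24 ✓; 4 stages ⇒ order 4.

4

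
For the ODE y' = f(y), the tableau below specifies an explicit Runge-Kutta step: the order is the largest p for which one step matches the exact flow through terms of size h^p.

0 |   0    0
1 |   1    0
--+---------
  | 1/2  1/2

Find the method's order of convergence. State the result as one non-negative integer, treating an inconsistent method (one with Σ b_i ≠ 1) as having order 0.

2

b = (1/2, 1/2)
c = (0, 1)
Σ b_i: 1/2·1 + 1/2·1 = 1 ✓
b·c: 1/2·1 = 1/2 ✓; 2 stages ⇒ order 2.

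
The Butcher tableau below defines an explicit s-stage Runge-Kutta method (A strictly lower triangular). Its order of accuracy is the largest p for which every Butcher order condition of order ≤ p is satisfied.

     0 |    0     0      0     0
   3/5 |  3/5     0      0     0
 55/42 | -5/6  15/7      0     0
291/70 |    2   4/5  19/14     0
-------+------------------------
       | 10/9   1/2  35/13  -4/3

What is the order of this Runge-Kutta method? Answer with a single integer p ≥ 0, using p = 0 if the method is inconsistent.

b = (10/9, 1/2, 35/13, -4/3)
c = (0, 3/5, 55/42, 291/70)
Ac = (0, 0, 9/7, 33181/14700)
Σ b_i: 10/9·1 + 1/2·1 + 35/13·1 + (-4/3)·1 = 695/234 ≠ 1 ⇒ order 0.

0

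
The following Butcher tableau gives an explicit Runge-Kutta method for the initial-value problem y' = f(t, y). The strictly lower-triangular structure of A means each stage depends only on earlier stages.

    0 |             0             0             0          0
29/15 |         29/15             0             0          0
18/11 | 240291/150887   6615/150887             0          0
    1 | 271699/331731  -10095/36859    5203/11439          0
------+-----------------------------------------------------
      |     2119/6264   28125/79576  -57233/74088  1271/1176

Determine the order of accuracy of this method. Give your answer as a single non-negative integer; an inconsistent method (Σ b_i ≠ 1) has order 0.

b = (2119/6264, 28125/79576, -57233/74088, 1271/1176)
c = (0, 29/15, 18/11, 1)
Ac = (0, 0, 441/5203, 273/1271)
Σ b_i: 2119/6264·1 + 28125/79576·1 + (-57233/74088)·1 + 1271/1176·1 = 1 ✓
b·c: 28125/79576·29/15 + (-57233/74088)·18/11 + 1271/1176·1 = 1/2 ✓
b·c²: 28125/79576·841/225 + (-57233/74088)·324/121 + 1271/1176·1 = 1/3 ✓
b·Ac: (-57233/74088)·441/5203 + 1271/1176·273/1271 = 1/6 ✓
b·c³: 28125/79576·24389/3375 + (-57233/74088)·5832/1331 + 1271/1176·1 = 1/4 ✓
b·(c∘Ac): (-57233/74088)·7938/57233 + 1271/1176·273/1271 = 1/8 ✓
b·Ac²: (-57233/74088)·4263/26015 + 1271/1176·3703/19065 = 1/12 ✓
b·A²c: 1271/1176·49/1271 = 1/24 ✓; 4 stages ⇒ order 4.

4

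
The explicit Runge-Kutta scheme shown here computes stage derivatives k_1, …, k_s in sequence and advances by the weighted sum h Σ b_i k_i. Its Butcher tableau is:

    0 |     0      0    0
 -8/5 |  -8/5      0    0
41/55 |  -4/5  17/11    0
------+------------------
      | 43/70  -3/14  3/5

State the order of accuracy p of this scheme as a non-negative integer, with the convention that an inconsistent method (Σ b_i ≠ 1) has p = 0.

1

b = (43/70, -3/14, 3/5)
c = (0, -8/5, 41/55)
Ac = (0, 0, -136/55)
Σ b_i: 43/70·1 + (-3/14)·1 + 3/5·1 = 1 ✓
b·c: (-3/14)·(-8/5) + 3/5·41/55 = 1521/1925 ≠ 1/2 ⇒ order 1.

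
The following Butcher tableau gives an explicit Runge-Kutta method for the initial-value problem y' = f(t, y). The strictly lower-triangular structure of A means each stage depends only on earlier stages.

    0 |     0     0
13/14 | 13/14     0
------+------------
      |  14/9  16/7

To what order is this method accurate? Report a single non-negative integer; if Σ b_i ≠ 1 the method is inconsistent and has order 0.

0

b = (14/9, 16/7)
c = (0, 13/14)
Σ b_i: 14/9·1 + 16/7·1 = 242/63 ≠ 1 ⇒ order 0.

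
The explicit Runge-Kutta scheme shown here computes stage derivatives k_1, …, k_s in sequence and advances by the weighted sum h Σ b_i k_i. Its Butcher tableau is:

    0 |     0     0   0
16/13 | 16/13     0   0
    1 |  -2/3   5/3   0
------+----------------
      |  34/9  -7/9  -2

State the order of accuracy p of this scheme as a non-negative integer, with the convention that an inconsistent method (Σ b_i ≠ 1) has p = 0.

b = (34/9, -7/9, -2)
c = (0, 16/13, 1)
Ac = (0, 0, 80/39)
Σ b_i: 34/9·1 + (-7/9)·1 + (-2)·1 = 1 ✓
b·c: (-7/9)·16/13 + (-2)·1 = -346/117 ≠ 1/2 ⇒ order 1.

1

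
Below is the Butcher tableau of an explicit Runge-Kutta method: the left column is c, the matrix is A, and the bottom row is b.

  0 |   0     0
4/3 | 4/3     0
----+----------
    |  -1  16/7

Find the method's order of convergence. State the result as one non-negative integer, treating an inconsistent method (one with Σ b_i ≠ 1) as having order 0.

0

b = (-1, 16/7)
c = (0, 4/3)
Σ b_i: (-1)·1 + 16/7·1 = 9/7 ≠ 1 ⇒ order 0.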